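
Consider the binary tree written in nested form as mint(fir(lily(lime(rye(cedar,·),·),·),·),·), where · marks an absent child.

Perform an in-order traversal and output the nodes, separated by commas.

cedar, rye, lime, lily, fir, mint

In-order visits the left subtree, then the node, then the right subtree.
At mint: go left to fir.
  At fir: go left to lily.
    At lily: go left to lime.
      At lime: go left to rye.
        At rye: go left to cedar.
          cedar is a leaf — visit cedar.
        Visit rye.
        At rye: no right child.
      Visit lime.
      At lime: no right child.
    Visit lily.
    At lily: no right child.
  Visit fir.
  At fir: no right child.
Visit mint.
At mint: no right child.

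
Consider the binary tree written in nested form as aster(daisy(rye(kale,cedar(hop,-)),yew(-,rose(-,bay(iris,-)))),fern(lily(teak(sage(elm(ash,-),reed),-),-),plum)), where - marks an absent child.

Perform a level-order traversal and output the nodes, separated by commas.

aster, daisy, fern, rye, yew, lily, plum, kale, cedar, rose, teak, hop, bay, sage, iris, elm, reed, ash

Level-order visits nodes level by level from the root, left to right within each level.
Level 0: aster
Level 1: daisy, fern
Level 2: rye, yew, lily, plum
Level 3: kale, cedar, rose, teak
Level 4: hop, bay, sage
Level 5: iris, elm, reed
Level 6: ash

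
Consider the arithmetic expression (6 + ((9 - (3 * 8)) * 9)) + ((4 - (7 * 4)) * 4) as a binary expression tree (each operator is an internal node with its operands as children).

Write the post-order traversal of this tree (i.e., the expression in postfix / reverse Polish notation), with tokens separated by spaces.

6 9 3 8 * - 9 * + 4 7 4 * - 4 * +

Post-order on an expression tree gives postfix notation: for each operator, emit left operand, right operand, then the operator.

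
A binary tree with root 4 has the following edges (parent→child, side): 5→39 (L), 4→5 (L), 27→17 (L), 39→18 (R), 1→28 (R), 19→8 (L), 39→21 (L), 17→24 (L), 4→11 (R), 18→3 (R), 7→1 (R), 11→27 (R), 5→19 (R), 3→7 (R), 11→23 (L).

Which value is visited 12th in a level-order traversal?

3

Level-order visits nodes level by level from the root, left to right within each level.
Level 0: 4
Level 1: 5, 11
Level 2: 39, 19, 23, 27
Level 3: 21, 18, 8, 17
Level 4: 3, 24
Level 5: 7
Level 6: 1
Level 7: 28
Full level-order sequence: 4, 5, 11, 39, 19, 23, 27, 21, 18, 8, 17, 3, 24, 7, 1, 28.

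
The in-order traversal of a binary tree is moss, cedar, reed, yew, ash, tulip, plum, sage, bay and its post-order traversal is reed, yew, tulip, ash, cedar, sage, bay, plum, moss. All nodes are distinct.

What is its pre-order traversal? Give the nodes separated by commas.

The last element of post-order is the root; it splits in-order into left and right subtrees.
Root moss: left subtree has 0 nodes { }, right has 8 {cedar, reed, yew, ash, tulip, plum, sage, bay}.
  Root plum: left subtree has 5 nodes {cedar, reed, yew, ash, tulip}, right has 2 {sage, bay}.
    Root cedar: left subtree has 0 nodes { }, right has 4 {reed, yew, ash, tulip}.
      Root ash: left subtree has 2 nodes {reed, yew}, right has 1 {tulip}.
        Root yew: left subtree has 1 node {reed}, right has 0 { }.
    Root bay: left subtree has 1 node {sage}, right has 0 { }.

moss, plum, cedar, ash, yew, reed, tulip, bay, sage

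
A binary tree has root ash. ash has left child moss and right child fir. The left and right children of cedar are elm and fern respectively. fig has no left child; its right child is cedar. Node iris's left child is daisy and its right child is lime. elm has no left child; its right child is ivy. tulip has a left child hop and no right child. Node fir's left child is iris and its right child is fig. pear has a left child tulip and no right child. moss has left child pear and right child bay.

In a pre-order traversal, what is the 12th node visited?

cedar

Pre-order visits the node, then its left subtree, then its right subtree.
Visit ash.
At ash: go left to moss.
  Visit moss.
  At moss: go left to pear.
    Visit pear.
    At pear: go left to tulip.
      Visit tulip.
      At tulip: go left to hop.
        hop is a leaf — visit hop.
      At tulip: no right child.
    At pear: no right child.
  At moss: go right to bay.
    bay is a leaf — visit bay.
At ash: go right to fir.
  Visit fir.
  At fir: go left to iris.
    Visit iris.
    At iris: go left to daisy.
      daisy is a leaf — visit daisy.
    At iris: go right to lime.
      lime is a leaf — visit lime.
  At fir: go right to fig.
    Visit fig.
    At fig: no left child.
    At fig: go right to cedar.
      Visit cedar.
      At cedar: go left to elm.
        Visit elm.
        At elm: no left child.
        At elm: go right to ivy.
          ivy is a leaf — visit ivy.
      At cedar: go right to fern.
        fern is a leaf — visit fern.
Full pre-order sequence: ash, moss, pear, tulip, hop, bay, fir, iris, daisy, lime, fig, cedar, elm, ivy, fern.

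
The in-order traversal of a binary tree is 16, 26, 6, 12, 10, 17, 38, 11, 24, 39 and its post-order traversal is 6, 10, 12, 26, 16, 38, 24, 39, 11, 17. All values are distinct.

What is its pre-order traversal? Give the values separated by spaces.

The last element of post-order is the root; it splits in-order into left and right subtrees.
Root 17: left subtree has 5 nodes {16, 26, 6, 12, 10}, right has 4 {38, 11, 24, 39}.
  Root 16: left subtree has 0 nodes { }, right has 4 {26, 6, 12, 10}.
    Root 26: left subtree has 0 nodes { }, right has 3 {6, 12, 10}.
      Root 12: left subtree has 1 node {6}, right has 1 {10}.
  Root 11: left subtree has 1 node {38}, right has 2 {24, 39}.
    Root 39: left subtree has 1 node {24}, right has 0 { }.

17 16 26 12 6 10 11 38 39 24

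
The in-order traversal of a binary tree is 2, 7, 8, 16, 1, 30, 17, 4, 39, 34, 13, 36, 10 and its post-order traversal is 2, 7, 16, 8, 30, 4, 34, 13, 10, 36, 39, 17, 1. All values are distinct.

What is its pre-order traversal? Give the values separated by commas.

1, 8, 7, 2, 16, 17, 30, 39, 4, 36, 13, 34, 10

The last element of post-order is the root; it splits in-order into left and right subtrees.
Root 1: left subtree has 4 nodes {2, 7, 8, 16}, right has 8 {30, 17, 4, 39, 34, 13, 36, 10}.
  Root 8: left subtree has 2 nodes {2, 7}, right has 1 {16}.
    Root 7: left subtree has 1 node {2}, right has 0 { }.
  Root 17: left subtree has 1 node {30}, right has 6 {4, 39, 34, 13, 36, 10}.
    Root 39: left subtree has 1 node {4}, right has 4 {34, 13, 36, 10}.
      Root 36: left subtree has 2 nodes {34, 13}, right has 1 {10}.
        Root 13: left subtree has 1 node {34}, right has 0 { }.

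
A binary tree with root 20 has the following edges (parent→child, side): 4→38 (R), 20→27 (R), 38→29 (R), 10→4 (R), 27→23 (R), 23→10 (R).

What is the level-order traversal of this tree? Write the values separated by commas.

Level-order visits nodes level by level from the root, left to right within each level.
Level 0: 20
Level 1: 27
Level 2: 23
Level 3: 10
Level 4: 4
Level 5: 38
Level 6: 29

20, 27, 23, 10, 4, 38, 29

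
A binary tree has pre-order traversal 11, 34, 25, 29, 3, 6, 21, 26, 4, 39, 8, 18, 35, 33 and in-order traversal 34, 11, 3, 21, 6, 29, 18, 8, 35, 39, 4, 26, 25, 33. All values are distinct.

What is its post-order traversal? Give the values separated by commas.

34, 21, 6, 3, 18, 35, 8, 39, 4, 26, 29, 33, 25, 11

The first element of pre-order is the root; it splits in-order into left and right subtrees.
Root 11: left subtree has 1 node {34}, right has 12 {3, 21, 6, 29, 18, 8, 35, 39, 4, 26, 25, 33}.
  Root 25: left subtree has 10 nodes {3, 21, 6, 29, 18, 8, 35, 39, 4, 26}, right has 1 {33}.
    Root 29: left subtree has 3 nodes {3, 21, 6}, right has 6 {18, 8, 35, 39, 4, 26}.
      Root 3: left subtree has 0 nodes { }, right has 2 {21, 6}.
        Root 6: left subtree has 1 node {21}, right has 0 { }.
      Root 26: left subtree has 5 nodes {18, 8, 35, 39, 4}, right has 0 { }.
        Root 4: left subtree has 4 nodes {18, 8, 35, 39}, right has 0 { }.
          Root 39: left subtree has 3 nodes {18, 8, 35}, right has 0 { }.
            Root 8: left subtree has 1 node {18}, right has 1 {35}.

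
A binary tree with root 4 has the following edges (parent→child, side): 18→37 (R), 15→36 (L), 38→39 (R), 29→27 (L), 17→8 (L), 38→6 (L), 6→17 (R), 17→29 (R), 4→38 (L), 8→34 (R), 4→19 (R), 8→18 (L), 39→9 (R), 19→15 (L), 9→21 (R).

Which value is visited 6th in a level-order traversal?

Level-order visits nodes level by level from the root, left to right within each level.
Level 0: 4
Level 1: 38, 19
Level 2: 6, 39, 15
Level 3: 17, 9, 36
Level 4: 8, 29, 21
Level 5: 18, 34, 27
Level 6: 37
Full level-order sequence: 4, 38, 19, 6, 39, 15, 17, 9, 36, 8, 29, 21, 18, 34, 27, 37.

15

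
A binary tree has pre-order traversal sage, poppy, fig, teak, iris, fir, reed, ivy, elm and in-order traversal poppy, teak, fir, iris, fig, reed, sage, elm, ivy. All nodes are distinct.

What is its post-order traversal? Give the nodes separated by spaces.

fir iris teak reed fig poppy elm ivy sage

The first element of pre-order is the root; it splits in-order into left and right subtrees.
Root sage: left subtree has 6 nodes {poppy, teak, fir, iris, fig, reed}, right has 2 {elm, ivy}.
  Root poppy: left subtree has 0 nodes { }, right has 5 {teak, fir, iris, fig, reed}.
    Root fig: left subtree has 3 nodes {teak, fir, iris}, right has 1 {reed}.
      Root teak: left subtree has 0 nodes { }, right has 2 {fir, iris}.
        Root iris: left subtree has 1 node {fir}, right has 0 { }.
  Root ivy: left subtree has 1 node {elm}, right has 0 { }.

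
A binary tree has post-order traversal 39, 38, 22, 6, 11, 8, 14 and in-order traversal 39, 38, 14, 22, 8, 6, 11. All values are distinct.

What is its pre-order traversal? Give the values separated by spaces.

The last element of post-order is the root; it splits in-order into left and right subtrees.
Root 14: left subtree has 2 nodes {39, 38}, right has 4 {22, 8, 6, 11}.
  Root 38: left subtree has 1 node {39}, right has 0 { }.
  Root 8: left subtree has 1 node {22}, right has 2 {6, 11}.
    Root 11: left subtree has 1 node {6}, right has 0 { }.

14 38 39 8 22 11 6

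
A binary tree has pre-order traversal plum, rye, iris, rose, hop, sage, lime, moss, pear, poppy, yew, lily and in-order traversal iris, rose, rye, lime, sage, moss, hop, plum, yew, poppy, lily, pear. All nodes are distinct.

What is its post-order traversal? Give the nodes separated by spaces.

rose iris lime moss sage hop rye yew lily poppy pear plum

The first element of pre-order is the root; it splits in-order into left and right subtrees.
Root plum: left subtree has 7 nodes {iris, rose, rye, lime, sage, moss, hop}, right has 4 {yew, poppy, lily, pear}.
  Root rye: left subtree has 2 nodes {iris, rose}, right has 4 {lime, sage, moss, hop}.
    Root iris: left subtree has 0 nodes { }, right has 1 {rose}.
    Root hop: left subtree has 3 nodes {lime, sage, moss}, right has 0 { }.
      Root sage: left subtree has 1 node {lime}, right has 1 {moss}.
  Root pear: left subtree has 3 nodes {yew, poppy, lily}, right has 0 { }.
    Root poppy: left subtree has 1 node {yew}, right has 1 {lily}.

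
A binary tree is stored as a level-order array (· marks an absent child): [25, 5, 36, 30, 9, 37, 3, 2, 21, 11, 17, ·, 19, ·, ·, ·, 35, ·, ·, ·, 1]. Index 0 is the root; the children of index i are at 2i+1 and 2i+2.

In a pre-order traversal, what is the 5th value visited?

35

Pre-order visits the node, then its left subtree, then its right subtree.
Visit 25.
At 25: go left to 5.
  Visit 5.
  At 5: go left to 30.
    Visit 30.
    At 30: go left to 2.
      Visit 2.
      At 2: no left child.
      At 2: go right to 35.
        35 is a leaf — visit 35.
    At 30: go right to 21.
      21 is a leaf — visit 21.
  At 5: go right to 9.
    Visit 9.
    At 9: go left to 11.
      Visit 11.
      At 11: no left child.
      At 11: go right to 1.
        1 is a leaf — visit 1.
    At 9: go right to 17.
      17 is a leaf — visit 17.
At 25: go right to 36.
  Visit 36.
  At 36: go left to 37.
    Visit 37.
    At 37: no left child.
    At 37: go right to 19.
      19 is a leaf — visit 19.
  At 36: go right to 3.
    3 is a leaf — visit 3.
Full pre-order sequence: 25, 5, 30, 2, 35, 21, 9, 11, 1, 17, 36, 37, 19, 3.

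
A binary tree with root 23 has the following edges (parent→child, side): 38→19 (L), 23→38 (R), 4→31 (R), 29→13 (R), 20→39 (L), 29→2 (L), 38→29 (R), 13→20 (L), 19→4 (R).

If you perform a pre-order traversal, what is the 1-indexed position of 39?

10

Pre-order visits the node, then its left subtree, then its right subtree.
Visit 23.
At 23: no left child.
At 23: go right to 38.
  Visit 38.
  At 38: go left to 19.
    Visit 19.
    At 19: no left child.
    At 19: go right to 4.
      Visit 4.
      At 4: no left child.
      At 4: go right to 31.
        31 is a leaf — visit 31.
  At 38: go right to 29.
    Visit 29.
    At 29: go left to 2.
      2 is a leaf — visit 2.
    At 29: go right to 13.
      Visit 13.
      At 13: go left to 20.
        Visit 20.
        At 20: go left to 39.
          39 is a leaf — visit 39.
        At 20: no right child.
      At 13: no right child.
Full pre-order sequence: 23, 38, 19, 4, 31, 29, 2, 13, 20, 39.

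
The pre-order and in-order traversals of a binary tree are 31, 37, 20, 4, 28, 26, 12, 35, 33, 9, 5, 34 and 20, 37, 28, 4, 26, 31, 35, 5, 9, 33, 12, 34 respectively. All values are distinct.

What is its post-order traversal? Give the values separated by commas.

The first element of pre-order is the root; it splits in-order into left and right subtrees.
Root 31: left subtree has 5 nodes {20, 37, 28, 4, 26}, right has 6 {35, 5, 9, 33, 12, 34}.
  Root 37: left subtree has 1 node {20}, right has 3 {28, 4, 26}.
    Root 4: left subtree has 1 node {28}, right has 1 {26}.
  Root 12: left subtree has 4 nodes {35, 5, 9, 33}, right has 1 {34}.
    Root 35: left subtree has 0 nodes { }, right has 3 {5, 9, 33}.
      Root 33: left subtree has 2 nodes {5, 9}, right has 0 { }.
        Root 9: left subtree has 1 node {5}, right has 0 { }.

20, 28, 26, 4, 37, 5, 9, 33, 35, 34, 12, 31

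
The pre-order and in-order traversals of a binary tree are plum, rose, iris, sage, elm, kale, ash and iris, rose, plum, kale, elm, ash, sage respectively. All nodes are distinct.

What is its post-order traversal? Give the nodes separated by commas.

iris, rose, kale, ash, elm, sage, plum

The first element of pre-order is the root; it splits in-order into left and right subtrees.
Root plum: left subtree has 2 nodes {iris, rose}, right has 4 {kale, elm, ash, sage}.
  Root rose: left subtree has 1 node {iris}, right has 0 { }.
  Root sage: left subtree has 3 nodes {kale, elm, ash}, right has 0 { }.
    Root elm: left subtree has 1 node {kale}, right has 1 {ash}.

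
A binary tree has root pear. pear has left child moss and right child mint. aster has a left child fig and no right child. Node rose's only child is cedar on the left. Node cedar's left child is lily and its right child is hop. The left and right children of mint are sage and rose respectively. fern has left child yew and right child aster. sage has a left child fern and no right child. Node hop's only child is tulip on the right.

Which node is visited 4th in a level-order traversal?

sage

Level-order visits nodes level by level from the root, left to right within each level.
Level 0: pear
Level 1: moss, mint
Level 2: sage, rose
Level 3: fern, cedar
Level 4: yew, aster, lily, hop
Level 5: fig, tulip
Full level-order sequence: pear, moss, mint, sage, rose, fern, cedar, yew, aster, lily, hop, fig, tulip.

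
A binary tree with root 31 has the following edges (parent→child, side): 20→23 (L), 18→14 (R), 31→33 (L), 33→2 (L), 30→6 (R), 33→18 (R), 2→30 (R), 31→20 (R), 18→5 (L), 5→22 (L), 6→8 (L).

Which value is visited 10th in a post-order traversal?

23

Post-order visits the left subtree, then the right subtree, then the node.
At 31: go left to 33.
  At 33: go left to 2.
    At 2: no left child.
    At 2: go right to 30.
      At 30: no left child.
      At 30: go right to 6.
        At 6: go left to 8.
          8 is a leaf — visit 8.
        At 6: no right child.
        Visit 6.
      Visit 30.
    Visit 2.
  At 33: go right to 18.
    At 18: go left to 5.
      At 5: go left to 22.
        22 is a leaf — visit 22.
      At 5: no right child.
      Visit 5.
    At 18: go right to 14.
      14 is a leaf — visit 14.
    Visit 18.
  Visit 33.
At 31: go right to 20.
  At 20: go left to 23.
    23 is a leaf — visit 23.
  At 20: no right child.
  Visit 20.
Visit 31.
Full post-order sequence: 8, 6, 30, 2, 22, 5, 14, 18, 33, 23, 20, 31.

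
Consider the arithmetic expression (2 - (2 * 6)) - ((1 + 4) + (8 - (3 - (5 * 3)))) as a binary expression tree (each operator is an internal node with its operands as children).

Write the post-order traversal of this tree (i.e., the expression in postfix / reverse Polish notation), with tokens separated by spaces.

Post-order on an expression tree gives postfix notation: for each operator, emit left operand, right operand, then the operator.

2 2 6 * - 1 4 + 8 3 5 3 * - - + -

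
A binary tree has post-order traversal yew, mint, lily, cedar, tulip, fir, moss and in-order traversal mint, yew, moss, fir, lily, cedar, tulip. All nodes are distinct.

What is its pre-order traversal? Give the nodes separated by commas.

moss, mint, yew, fir, tulip, cedar, lily

The last element of post-order is the root; it splits in-order into left and right subtrees.
Root moss: left subtree has 2 nodes {mint, yew}, right has 4 {fir, lily, cedar, tulip}.
  Root mint: left subtree has 0 nodes { }, right has 1 {yew}.
  Root fir: left subtree has 0 nodes { }, right has 3 {lily, cedar, tulip}.
    Root tulip: left subtree has 2 nodes {lily, cedar}, right has 0 { }.
      Root cedar: left subtree has 1 node {lily}, right has 0 { }.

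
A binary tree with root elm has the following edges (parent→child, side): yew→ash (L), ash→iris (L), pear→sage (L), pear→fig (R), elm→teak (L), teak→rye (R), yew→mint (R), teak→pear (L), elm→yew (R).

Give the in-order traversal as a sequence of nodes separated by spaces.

In-order visits the left subtree, then the node, then the right subtree.
At elm: go left to teak.
  At teak: go left to pear.
    At pear: go left to sage.
      sage is a leaf — visit sage.
    Visit pear.
    At pear: go right to fig.
      fig is a leaf — visit fig.
  Visit teak.
  At teak: go right to rye.
    rye is a leaf — visit rye.
Visit elm.
At elm: go right to yew.
  At yew: go left to ash.
    At ash: go left to iris.
      iris is a leaf — visit iris.
    Visit ash.
    At ash: no right child.
  Visit yew.
  At yew: go right to mint.
    mint is a leaf — visit mint.

sage pear fig teak rye elm iris ash yew mint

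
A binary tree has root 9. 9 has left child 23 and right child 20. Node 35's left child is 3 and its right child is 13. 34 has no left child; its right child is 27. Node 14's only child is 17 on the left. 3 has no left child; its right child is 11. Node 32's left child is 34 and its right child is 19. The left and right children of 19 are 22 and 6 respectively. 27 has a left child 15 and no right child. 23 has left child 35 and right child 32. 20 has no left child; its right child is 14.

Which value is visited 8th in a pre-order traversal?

Pre-order visits the node, then its left subtree, then its right subtree.
Visit 9.
At 9: go left to 23.
  Visit 23.
  At 23: go left to 35.
    Visit 35.
    At 35: go left to 3.
      Visit 3.
      At 3: no left child.
      At 3: go right to 11.
        11 is a leaf — visit 11.
    At 35: go right to 13.
      13 is a leaf — visit 13.
  At 23: go right to 32.
    Visit 32.
    At 32: go left to 34.
      Visit 34.
      At 34: no left child.
      At 34: go right to 27.
        Visit 27.
        At 27: go left to 15.
          15 is a leaf — visit 15.
        At 27: no right child.
    At 32: go right to 19.
      Visit 19.
      At 19: go left to 22.
        22 is a leaf — visit 22.
      At 19: go right to 6.
        6 is a leaf — visit 6.
At 9: go right to 20.
  Visit 20.
  At 20: no left child.
  At 20: go right to 14.
    Visit 14.
    At 14: go left to 17.
      17 is a leaf — visit 17.
    At 14: no right child.
Full pre-order sequence: 9, 23, 35, 3, 11, 13, 32, 34, 27, 15, 19, 22, 6, 20, 14, 17.

34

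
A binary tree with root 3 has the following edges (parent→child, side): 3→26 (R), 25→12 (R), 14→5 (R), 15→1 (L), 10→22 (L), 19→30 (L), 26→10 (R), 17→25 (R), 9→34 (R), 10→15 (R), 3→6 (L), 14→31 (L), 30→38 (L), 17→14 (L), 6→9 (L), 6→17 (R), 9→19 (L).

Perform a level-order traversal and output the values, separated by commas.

3, 6, 26, 9, 17, 10, 19, 34, 14, 25, 22, 15, 30, 31, 5, 12, 1, 38

Level-order visits nodes level by level from the root, left to right within each level.
Level 0: 3
Level 1: 6, 26
Level 2: 9, 17, 10
Level 3: 19, 34, 14, 25, 22, 15
Level 4: 30, 31, 5, 12, 1
Level 5: 38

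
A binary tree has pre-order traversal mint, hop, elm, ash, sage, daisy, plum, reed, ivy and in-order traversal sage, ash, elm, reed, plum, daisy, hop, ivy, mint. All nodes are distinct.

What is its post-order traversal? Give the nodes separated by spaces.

sage ash reed plum daisy elm ivy hop mint

The first element of pre-order is the root; it splits in-order into left and right subtrees.
Root mint: left subtree has 8 nodes {sage, ash, elm, reed, plum, daisy, hop, ivy}, right has 0 { }.
  Root hop: left subtree has 6 nodes {sage, ash, elm, reed, plum, daisy}, right has 1 {ivy}.
    Root elm: left subtree has 2 nodes {sage, ash}, right has 3 {reed, plum, daisy}.
      Root ash: left subtree has 1 node {sage}, right has 0 { }.
      Root daisy: left subtree has 2 nodes {reed, plum}, right has 0 { }.
        Root plum: left subtree has 1 node {reed}, right has 0 { }.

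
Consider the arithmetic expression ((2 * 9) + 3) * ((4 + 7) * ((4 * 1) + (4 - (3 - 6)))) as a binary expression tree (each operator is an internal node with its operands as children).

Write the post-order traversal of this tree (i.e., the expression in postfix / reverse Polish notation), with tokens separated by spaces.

2 9 * 3 + 4 7 + 4 1 * 4 3 6 - - + * *

Post-order on an expression tree gives postfix notation: for each operator, emit left operand, right operand, then the operator.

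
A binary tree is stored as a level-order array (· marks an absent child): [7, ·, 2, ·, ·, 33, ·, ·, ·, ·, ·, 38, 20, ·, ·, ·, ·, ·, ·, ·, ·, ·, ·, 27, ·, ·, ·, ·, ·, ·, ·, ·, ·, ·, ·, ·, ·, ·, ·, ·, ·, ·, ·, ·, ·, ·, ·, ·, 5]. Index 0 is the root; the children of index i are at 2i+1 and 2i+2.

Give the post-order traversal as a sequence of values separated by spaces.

5 27 38 20 33 2 7

Post-order visits the left subtree, then the right subtree, then the node.
At 7: no left child.
At 7: go right to 2.
  At 2: go left to 33.
    At 33: go left to 38.
      At 38: go left to 27.
        At 27: no left child.
        At 27: go right to 5.
          5 is a leaf — visit 5.
        Visit 27.
      At 38: no right child.
      Visit 38.
    At 33: go right to 20.
      20 is a leaf — visit 20.
    Visit 33.
  At 2: no right child.
  Visit 2.
Visit 7.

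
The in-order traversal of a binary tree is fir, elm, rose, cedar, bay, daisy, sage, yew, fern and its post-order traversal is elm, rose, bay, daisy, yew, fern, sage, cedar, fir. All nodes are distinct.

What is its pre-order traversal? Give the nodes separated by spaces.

fir cedar rose elm sage daisy bay fern yew

The last element of post-order is the root; it splits in-order into left and right subtrees.
Root fir: left subtree has 0 nodes { }, right has 8 {elm, rose, cedar, bay, daisy, sage, yew, fern}.
  Root cedar: left subtree has 2 nodes {elm, rose}, right has 5 {bay, daisy, sage, yew, fern}.
    Root rose: left subtree has 1 node {elm}, right has 0 { }.
    Root sage: left subtree has 2 nodes {bay, daisy}, right has 2 {yew, fern}.
      Root daisy: left subtree has 1 node {bay}, right has 0 { }.
      Root fern: left subtree has 1 node {yew}, right has 0 { }.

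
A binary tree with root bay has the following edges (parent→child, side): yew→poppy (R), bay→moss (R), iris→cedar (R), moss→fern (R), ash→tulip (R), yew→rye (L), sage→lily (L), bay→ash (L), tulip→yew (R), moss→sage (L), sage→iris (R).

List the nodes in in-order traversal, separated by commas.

In-order visits the left subtree, then the node, then the right subtree.
At bay: go left to ash.
  At ash: no left child.
  Visit ash.
  At ash: go right to tulip.
    At tulip: no left child.
    Visit tulip.
    At tulip: go right to yew.
      At yew: go left to rye.
        rye is a leaf — visit rye.
      Visit yew.
      At yew: go right to poppy.
        poppy is a leaf — visit poppy.
Visit bay.
At bay: go right to moss.
  At moss: go left to sage.
    At sage: go left to lily.
      lily is a leaf — visit lily.
    Visit sage.
    At sage: go right to iris.
      At iris: no left child.
      Visit iris.
      At iris: go right to cedar.
        cedar is a leaf — visit cedar.
  Visit moss.
  At moss: go right to fern.
    fern is a leaf — visit fern.

ash, tulip, rye, yew, poppy, bay, lily, sage, iris, cedar, moss, fern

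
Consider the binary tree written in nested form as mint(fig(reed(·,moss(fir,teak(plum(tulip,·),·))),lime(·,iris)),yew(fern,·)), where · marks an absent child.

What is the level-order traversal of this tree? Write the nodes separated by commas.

mint, fig, yew, reed, lime, fern, moss, iris, fir, teak, plum, tulip

Level-order visits nodes level by level from the root, left to right within each level.
Level 0: mint
Level 1: fig, yew
Level 2: reed, lime, fern
Level 3: moss, iris
Level 4: fir, teak
Level 5: plum
Level 6: tulip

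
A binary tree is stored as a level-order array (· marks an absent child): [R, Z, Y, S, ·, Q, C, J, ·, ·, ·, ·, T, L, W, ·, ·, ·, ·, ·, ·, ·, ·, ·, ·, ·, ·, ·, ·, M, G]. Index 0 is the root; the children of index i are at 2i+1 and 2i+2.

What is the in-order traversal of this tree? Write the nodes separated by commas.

J, S, Z, R, Q, T, Y, L, C, M, W, G

In-order visits the left subtree, then the node, then the right subtree.
At R: go left to Z.
  At Z: go left to S.
    At S: go left to J.
      J is a leaf — visit J.
    Visit S.
    At S: no right child.
  Visit Z.
  At Z: no right child.
Visit R.
At R: go right to Y.
  At Y: go left to Q.
    At Q: no left child.
    Visit Q.
    At Q: go right to T.
      T is a leaf — visit T.
  Visit Y.
  At Y: go right to C.
    At C: go left to L.
      L is a leaf — visit L.
    Visit C.
    At C: go right to W.
      At W: go left to M.
        M is a leaf — visit M.
      Visit W.
      At W: go right to G.
        G is a leaf — visit G.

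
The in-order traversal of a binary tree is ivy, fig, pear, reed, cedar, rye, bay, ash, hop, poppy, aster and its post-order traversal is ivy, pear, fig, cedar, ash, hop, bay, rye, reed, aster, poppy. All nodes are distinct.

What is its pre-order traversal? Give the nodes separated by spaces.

The last element of post-order is the root; it splits in-order into left and right subtrees.
Root poppy: left subtree has 9 nodes {ivy, fig, pear, reed, cedar, rye, bay, ash, hop}, right has 1 {aster}.
  Root reed: left subtree has 3 nodes {ivy, fig, pear}, right has 5 {cedar, rye, bay, ash, hop}.
    Root fig: left subtree has 1 node {ivy}, right has 1 {pear}.
    Root rye: left subtree has 1 node {cedar}, right has 3 {bay, ash, hop}.
      Root bay: left subtree has 0 nodes { }, right has 2 {ash, hop}.
        Root hop: left subtree has 1 node {ash}, right has 0 { }.

poppy reed fig ivy pear rye cedar bay hop ash aster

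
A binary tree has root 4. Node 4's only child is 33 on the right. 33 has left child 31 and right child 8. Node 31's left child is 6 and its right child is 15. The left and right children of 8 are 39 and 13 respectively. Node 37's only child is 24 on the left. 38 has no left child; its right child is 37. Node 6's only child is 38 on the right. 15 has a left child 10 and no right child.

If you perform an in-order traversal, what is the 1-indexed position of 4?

In-order visits the left subtree, then the node, then the right subtree.
At 4: no left child.
Visit 4.
At 4: go right to 33.
  At 33: go left to 31.
    At 31: go left to 6.
      At 6: no left child.
      Visit 6.
      At 6: go right to 38.
        At 38: no left child.
        Visit 38.
        At 38: go right to 37.
          At 37: go left to 24.
            24 is a leaf — visit 24.
          Visit 37.
          At 37: no right child.
    Visit 31.
    At 31: go right to 15.
      At 15: go left to 10.
        10 is a leaf — visit 10.
      Visit 15.
      At 15: no right child.
  Visit 33.
  At 33: go right to 8.
    At 8: go left to 39.
      39 is a leaf — visit 39.
    Visit 8.
    At 8: go right to 13.
      13 is a leaf — visit 13.
Full in-order sequence: 4, 6, 38, 24, 37, 31, 10, 15, 33, 39, 8, 13.

1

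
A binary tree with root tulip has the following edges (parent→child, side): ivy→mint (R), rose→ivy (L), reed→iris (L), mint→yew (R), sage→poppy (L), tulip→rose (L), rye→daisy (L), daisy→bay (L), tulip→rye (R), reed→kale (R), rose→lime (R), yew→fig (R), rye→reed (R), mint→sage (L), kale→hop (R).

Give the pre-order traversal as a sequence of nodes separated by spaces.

Pre-order visits the node, then its left subtree, then its right subtree.
Visit tulip.
At tulip: go left to rose.
  Visit rose.
  At rose: go left to ivy.
    Visit ivy.
    At ivy: no left child.
    At ivy: go right to mint.
      Visit mint.
      At mint: go left to sage.
        Visit sage.
        At sage: go left to poppy.
          poppy is a leaf — visit poppy.
        At sage: no right child.
      At mint: go right to yew.
        Visit yew.
        At yew: no left child.
        At yew: go right to fig.
          fig is a leaf — visit fig.
  At rose: go right to lime.
    lime is a leaf — visit lime.
At tulip: go right to rye.
  Visit rye.
  At rye: go left to daisy.
    Visit daisy.
    At daisy: go left to bay.
      bay is a leaf — visit bay.
    At daisy: no right child.
  At rye: go right to reed.
    Visit reed.
    At reed: go left to iris.
      iris is a leaf — visit iris.
    At reed: go right to kale.
      Visit kale.
      At kale: no left child.
      At kale: go right to hop.
        hop is a leaf — visit hop.

tulip rose ivy mint sage poppy yew fig lime rye daisy bay reed iris kale hop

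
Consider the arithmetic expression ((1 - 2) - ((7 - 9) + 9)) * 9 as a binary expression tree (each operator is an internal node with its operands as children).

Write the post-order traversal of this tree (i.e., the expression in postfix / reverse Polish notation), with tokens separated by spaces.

Post-order on an expression tree gives postfix notation: for each operator, emit left operand, right operand, then the operator.

1 2 - 7 9 - 9 + - 9 *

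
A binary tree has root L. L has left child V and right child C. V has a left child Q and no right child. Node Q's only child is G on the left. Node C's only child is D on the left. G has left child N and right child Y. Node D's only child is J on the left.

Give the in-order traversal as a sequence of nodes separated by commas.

N, G, Y, Q, V, L, J, D, C

In-order visits the left subtree, then the node, then the right subtree.
At L: go left to V.
  At V: go left to Q.
    At Q: go left to G.
      At G: go left to N.
        N is a leaf — visit N.
      Visit G.
      At G: go right to Y.
        Y is a leaf — visit Y.
    Visit Q.
    At Q: no right child.
  Visit V.
  At V: no right child.
Visit L.
At L: go right to C.
  At C: go left to D.
    At D: go left to J.
      J is a leaf — visit J.
    Visit D.
    At D: no right child.
  Visit C.
  At C: no right child.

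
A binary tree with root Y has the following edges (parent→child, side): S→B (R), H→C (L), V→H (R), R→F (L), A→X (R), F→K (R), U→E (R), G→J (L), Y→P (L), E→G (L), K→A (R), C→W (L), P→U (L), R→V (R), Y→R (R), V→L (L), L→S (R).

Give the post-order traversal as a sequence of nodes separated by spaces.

Post-order visits the left subtree, then the right subtree, then the node.
At Y: go left to P.
  At P: go left to U.
    At U: no left child.
    At U: go right to E.
      At E: go left to G.
        At G: go left to J.
          J is a leaf — visit J.
        At G: no right child.
        Visit G.
      At E: no right child.
      Visit E.
    Visit U.
  At P: no right child.
  Visit P.
At Y: go right to R.
  At R: go left to F.
    At F: no left child.
    At F: go right to K.
      At K: no left child.
      At K: go right to A.
        At A: no left child.
        At A: go right to X.
          X is a leaf — visit X.
        Visit A.
      Visit K.
    Visit F.
  At R: go right to V.
    At V: go left to L.
      At L: no left child.
      At L: go right to S.
        At S: no left child.
        At S: go right to B.
          B is a leaf — visit B.
        Visit S.
      Visit L.
    At V: go right to H.
      At H: go left to C.
        At C: go left to W.
          W is a leaf — visit W.
        At C: no right child.
        Visit C.
      At H: no right child.
      Visit H.
    Visit V.
  Visit R.
Visit Y.

J G E U P X A K F B S L W C H V R Y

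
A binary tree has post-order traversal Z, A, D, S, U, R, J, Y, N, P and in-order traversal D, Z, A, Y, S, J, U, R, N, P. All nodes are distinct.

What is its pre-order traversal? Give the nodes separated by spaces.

The last element of post-order is the root; it splits in-order into left and right subtrees.
Root P: left subtree has 9 nodes {D, Z, A, Y, S, J, U, R, N}, right has 0 { }.
  Root N: left subtree has 8 nodes {D, Z, A, Y, S, J, U, R}, right has 0 { }.
    Root Y: left subtree has 3 nodes {D, Z, A}, right has 4 {S, J, U, R}.
      Root D: left subtree has 0 nodes { }, right has 2 {Z, A}.
        Root A: left subtree has 1 node {Z}, right has 0 { }.
      Root J: left subtree has 1 node {S}, right has 2 {U, R}.
        Root R: left subtree has 1 node {U}, right has 0 { }.

P N Y D A Z J S R U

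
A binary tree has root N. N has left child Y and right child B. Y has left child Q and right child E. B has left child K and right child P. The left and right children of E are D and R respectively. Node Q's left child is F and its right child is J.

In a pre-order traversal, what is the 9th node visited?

B

Pre-order visits the node, then its left subtree, then its right subtree.
Visit N.
At N: go left to Y.
  Visit Y.
  At Y: go left to Q.
    Visit Q.
    At Q: go left to F.
      F is a leaf — visit F.
    At Q: go right to J.
      J is a leaf — visit J.
  At Y: go right to E.
    Visit E.
    At E: go left to D.
      D is a leaf — visit D.
    At E: go right to R.
      R is a leaf — visit R.
At N: go right to B.
  Visit B.
  At B: go left to K.
    K is a leaf — visit K.
  At B: go right to P.
    P is a leaf — visit P.
Full pre-order sequence: N, Y, Q, F, J, E, D, R, B, K, P.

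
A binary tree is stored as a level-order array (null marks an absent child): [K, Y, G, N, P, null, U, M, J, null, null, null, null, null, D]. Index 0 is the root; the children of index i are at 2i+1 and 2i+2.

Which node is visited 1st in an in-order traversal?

In-order visits the left subtree, then the node, then the right subtree.
At K: go left to Y.
  At Y: go left to N.
    At N: go left to M.
      M is a leaf — visit M.
    Visit N.
    At N: go right to J.
      J is a leaf — visit J.
  Visit Y.
  At Y: go right to P.
    P is a leaf — visit P.
Visit K.
At K: go right to G.
  At G: no left child.
  Visit G.
  At G: go right to U.
    At U: no left child.
    Visit U.
    At U: go right to D.
      D is a leaf — visit D.
Full in-order sequence: M, N, J, Y, P, K, G, U, D.

M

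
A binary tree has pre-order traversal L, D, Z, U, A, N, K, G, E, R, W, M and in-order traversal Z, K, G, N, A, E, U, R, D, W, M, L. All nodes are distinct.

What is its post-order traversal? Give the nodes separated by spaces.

The first element of pre-order is the root; it splits in-order into left and right subtrees.
Root L: left subtree has 11 nodes {Z, K, G, N, A, E, U, R, D, W, M}, right has 0 { }.
  Root D: left subtree has 8 nodes {Z, K, G, N, A, E, U, R}, right has 2 {W, M}.
    Root Z: left subtree has 0 nodes { }, right has 7 {K, G, N, A, E, U, R}.
      Root U: left subtree has 5 nodes {K, G, N, A, E}, right has 1 {R}.
        Root A: left subtree has 3 nodes {K, G, N}, right has 1 {E}.
          Root N: left subtree has 2 nodes {K, G}, right has 0 { }.
            Root K: left subtree has 0 nodes { }, right has 1 {G}.
    Root W: left subtree has 0 nodes { }, right has 1 {M}.

G K N E A R U Z M W D L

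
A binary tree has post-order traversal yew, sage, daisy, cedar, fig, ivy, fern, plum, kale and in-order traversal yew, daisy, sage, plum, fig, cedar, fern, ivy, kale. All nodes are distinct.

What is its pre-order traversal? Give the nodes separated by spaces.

kale plum daisy yew sage fern fig cedar ivy

The last element of post-order is the root; it splits in-order into left and right subtrees.
Root kale: left subtree has 8 nodes {yew, daisy, sage, plum, fig, cedar, fern, ivy}, right has 0 { }.
  Root plum: left subtree has 3 nodes {yew, daisy, sage}, right has 4 {fig, cedar, fern, ivy}.
    Root daisy: left subtree has 1 node {yew}, right has 1 {sage}.
    Root fern: left subtree has 2 nodes {fig, cedar}, right has 1 {ivy}.
      Root fig: left subtree has 0 nodes { }, right has 1 {cedar}.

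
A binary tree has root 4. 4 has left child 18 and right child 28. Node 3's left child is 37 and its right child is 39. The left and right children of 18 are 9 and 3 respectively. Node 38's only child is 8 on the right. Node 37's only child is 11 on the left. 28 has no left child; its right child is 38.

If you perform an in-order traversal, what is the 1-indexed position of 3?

In-order visits the left subtree, then the node, then the right subtree.
At 4: go left to 18.
  At 18: go left to 9.
    9 is a leaf — visit 9.
  Visit 18.
  At 18: go right to 3.
    At 3: go left to 37.
      At 37: go left to 11.
        11 is a leaf — visit 11.
      Visit 37.
      At 37: no right child.
    Visit 3.
    At 3: go right to 39.
      39 is a leaf — visit 39.
Visit 4.
At 4: go right to 28.
  At 28: no left child.
  Visit 28.
  At 28: go right to 38.
    At 38: no left child.
    Visit 38.
    At 38: go right to 8.
      8 is a leaf — visit 8.
Full in-order sequence: 9, 18, 11, 37, 3, 39, 4, 28, 38, 8.

5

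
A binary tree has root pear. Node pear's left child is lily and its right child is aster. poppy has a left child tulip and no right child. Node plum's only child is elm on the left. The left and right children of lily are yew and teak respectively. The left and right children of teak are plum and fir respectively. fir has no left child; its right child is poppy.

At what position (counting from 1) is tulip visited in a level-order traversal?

10

Level-order visits nodes level by level from the root, left to right within each level.
Level 0: pear
Level 1: lily, aster
Level 2: yew, teak
Level 3: plum, fir
Level 4: elm, poppy
Level 5: tulip
Full level-order sequence: pear, lily, aster, yew, teak, plum, fir, elm, poppy, tulip.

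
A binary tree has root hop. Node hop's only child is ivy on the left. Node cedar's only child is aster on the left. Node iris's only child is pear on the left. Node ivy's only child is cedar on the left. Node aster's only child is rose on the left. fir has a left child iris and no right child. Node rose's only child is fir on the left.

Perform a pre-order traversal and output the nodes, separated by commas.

Pre-order visits the node, then its left subtree, then its right subtree.
Visit hop.
At hop: go left to ivy.
  Visit ivy.
  At ivy: go left to cedar.
    Visit cedar.
    At cedar: go left to aster.
      Visit aster.
      At aster: go left to rose.
        Visit rose.
        At rose: go left to fir.
          Visit fir.
          At fir: go left to iris.
            Visit iris.
            At iris: go left to pear.
              pear is a leaf — visit pear.
            At iris: no right child.
          At fir: no right child.
        At rose: no right child.
      At aster: no right child.
    At cedar: no right child.
  At ivy: no right child.
At hop: no right child.

hop, ivy, cedar, aster, rose, fir, iris, pear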